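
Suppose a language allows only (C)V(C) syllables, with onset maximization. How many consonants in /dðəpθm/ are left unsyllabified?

3

The consonants /d/, /θ/, /m/ cannot be parsed into a legal (C)V(C) syllable (at most one coda consonant is licensed; onsets are limited to one consonant).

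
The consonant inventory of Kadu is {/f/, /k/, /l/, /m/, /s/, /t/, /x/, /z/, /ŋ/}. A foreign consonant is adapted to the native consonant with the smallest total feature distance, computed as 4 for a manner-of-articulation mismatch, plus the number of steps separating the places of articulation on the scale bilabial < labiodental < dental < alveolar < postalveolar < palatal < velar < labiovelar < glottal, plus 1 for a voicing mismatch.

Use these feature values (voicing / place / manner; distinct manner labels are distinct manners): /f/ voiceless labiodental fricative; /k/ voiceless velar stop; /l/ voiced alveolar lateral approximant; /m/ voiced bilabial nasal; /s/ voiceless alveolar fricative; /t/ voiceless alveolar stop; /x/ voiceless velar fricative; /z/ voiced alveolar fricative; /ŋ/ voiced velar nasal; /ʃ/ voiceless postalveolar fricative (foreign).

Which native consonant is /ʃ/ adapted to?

/s/ is closest: same manner (fricative), place distance 1 (postalveolar→alveolar), same voicing; total 1. Next closest is /x/ at distance 2.

s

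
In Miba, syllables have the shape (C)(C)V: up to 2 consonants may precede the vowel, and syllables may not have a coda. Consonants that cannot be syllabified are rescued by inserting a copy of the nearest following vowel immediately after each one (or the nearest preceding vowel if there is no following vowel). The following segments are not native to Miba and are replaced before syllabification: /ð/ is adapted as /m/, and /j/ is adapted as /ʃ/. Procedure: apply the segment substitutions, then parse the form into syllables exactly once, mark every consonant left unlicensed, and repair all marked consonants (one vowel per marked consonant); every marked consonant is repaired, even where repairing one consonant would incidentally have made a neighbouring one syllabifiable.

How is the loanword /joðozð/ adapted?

ʃomozomo

Substitution: /j/ → /ʃ/, /ð/ → /m/, giving /ʃomozm/.
Under (C)(C)V, the unsyllabifiable consonants are /z/, /m/ (no codas are permitted; onsets may contain at most 2 consonants).
Each unlicensed consonant becomes the onset of a new syllable: /z/ → /zo/, /m/ → /mo/.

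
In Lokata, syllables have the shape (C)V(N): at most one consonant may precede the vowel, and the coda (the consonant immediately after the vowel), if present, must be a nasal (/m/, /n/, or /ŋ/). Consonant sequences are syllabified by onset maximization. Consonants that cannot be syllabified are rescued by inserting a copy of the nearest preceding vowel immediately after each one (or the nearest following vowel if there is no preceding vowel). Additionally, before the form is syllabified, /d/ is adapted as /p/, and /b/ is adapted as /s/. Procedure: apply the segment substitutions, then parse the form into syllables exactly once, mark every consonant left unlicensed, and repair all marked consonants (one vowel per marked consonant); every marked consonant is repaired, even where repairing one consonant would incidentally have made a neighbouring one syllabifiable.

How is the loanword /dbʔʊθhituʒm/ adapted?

Substitution: /d/ → /p/, /b/ → /s/, giving /psʔʊθhituʒm/.
Syllabifying with onset maximization leaves /p/, /s/, /θ/, /ʒ/, /m/ stranded (only a nasal (/m/, /n/, or /ŋ/) is licensed in coda position; onsets are limited to one consonant).
Inserting the epenthetic vowel yields /p/ → /pʊ/, /s/ → /sʊ/, /θ/ → /θʊ/, /ʒ/ → /ʒu/, /m/ → /mu/.

pʊsʊʔʊθʊhituʒumu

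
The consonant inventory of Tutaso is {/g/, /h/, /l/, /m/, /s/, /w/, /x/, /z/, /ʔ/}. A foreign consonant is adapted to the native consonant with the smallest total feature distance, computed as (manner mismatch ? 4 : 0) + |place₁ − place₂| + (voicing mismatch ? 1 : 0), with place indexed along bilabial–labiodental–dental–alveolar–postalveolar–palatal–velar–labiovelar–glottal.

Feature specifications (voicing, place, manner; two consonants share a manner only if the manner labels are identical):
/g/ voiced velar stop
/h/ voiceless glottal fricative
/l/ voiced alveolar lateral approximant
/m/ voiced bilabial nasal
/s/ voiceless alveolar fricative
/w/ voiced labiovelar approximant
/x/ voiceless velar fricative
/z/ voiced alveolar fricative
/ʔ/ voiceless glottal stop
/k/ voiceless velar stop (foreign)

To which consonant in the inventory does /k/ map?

/g/ is closest: same manner (stop), place distance 0 (velar→velar), voicing differs (+1); total 1. Next closest is /ʔ/ at distance 2.

g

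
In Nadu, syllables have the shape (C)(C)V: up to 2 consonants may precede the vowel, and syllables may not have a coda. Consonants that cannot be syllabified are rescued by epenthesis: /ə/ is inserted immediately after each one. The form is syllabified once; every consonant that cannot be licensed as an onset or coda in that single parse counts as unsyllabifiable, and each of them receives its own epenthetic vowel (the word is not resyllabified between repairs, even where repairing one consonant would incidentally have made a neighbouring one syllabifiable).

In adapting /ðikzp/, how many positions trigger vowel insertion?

The unsyllabifiable consonants are /k/, /z/, /p/; each receives one epenthetic vowel.

3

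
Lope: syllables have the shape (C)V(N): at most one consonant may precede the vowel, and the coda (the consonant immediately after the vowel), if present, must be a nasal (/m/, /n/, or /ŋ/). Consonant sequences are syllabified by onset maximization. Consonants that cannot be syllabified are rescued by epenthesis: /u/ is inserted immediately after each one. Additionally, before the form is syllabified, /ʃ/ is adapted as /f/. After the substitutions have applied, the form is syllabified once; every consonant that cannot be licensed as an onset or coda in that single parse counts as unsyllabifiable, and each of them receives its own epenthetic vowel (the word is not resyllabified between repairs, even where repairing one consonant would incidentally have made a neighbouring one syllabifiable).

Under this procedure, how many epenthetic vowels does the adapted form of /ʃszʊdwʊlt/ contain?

After substitution the input is /fszʊdwʊlt/.
The unsyllabifiable consonants are /f/, /s/, /d/, /l/, /t/; each receives one epenthetic vowel.

5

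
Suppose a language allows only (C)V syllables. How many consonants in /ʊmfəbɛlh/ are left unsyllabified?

Under (C)V, the unsyllabifiable consonants are /m/, /l/, /h/ (no codas are permitted; onsets are limited to one consonant).

3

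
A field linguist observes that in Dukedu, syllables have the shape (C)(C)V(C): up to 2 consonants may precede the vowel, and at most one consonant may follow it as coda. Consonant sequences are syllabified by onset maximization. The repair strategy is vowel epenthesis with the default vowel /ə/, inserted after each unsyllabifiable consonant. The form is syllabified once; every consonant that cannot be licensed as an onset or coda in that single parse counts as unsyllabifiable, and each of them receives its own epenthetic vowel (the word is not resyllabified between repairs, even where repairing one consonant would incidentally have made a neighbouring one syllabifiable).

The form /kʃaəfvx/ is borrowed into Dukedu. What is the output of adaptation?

kʃaəfvəxə

The consonants /v/, /x/ cannot be parsed into a legal (C)(C)V(C) syllable (at most one coda consonant is licensed; onsets may contain at most 2 consonants).
Epenthesis after each stranded consonant: /v/ → /və/, /x/ → /xə/.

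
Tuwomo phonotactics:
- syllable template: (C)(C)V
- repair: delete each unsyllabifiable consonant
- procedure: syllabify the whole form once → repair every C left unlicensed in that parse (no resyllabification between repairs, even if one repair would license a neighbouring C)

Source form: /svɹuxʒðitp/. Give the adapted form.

Syllabifying with onset maximization leaves /s/, /x/, /t/, /p/ stranded (no codas are permitted; onsets may contain at most 2 consonants).
Deleting the stranded consonants removes /s/, /x/, /t/, /p/.

vɹuʒði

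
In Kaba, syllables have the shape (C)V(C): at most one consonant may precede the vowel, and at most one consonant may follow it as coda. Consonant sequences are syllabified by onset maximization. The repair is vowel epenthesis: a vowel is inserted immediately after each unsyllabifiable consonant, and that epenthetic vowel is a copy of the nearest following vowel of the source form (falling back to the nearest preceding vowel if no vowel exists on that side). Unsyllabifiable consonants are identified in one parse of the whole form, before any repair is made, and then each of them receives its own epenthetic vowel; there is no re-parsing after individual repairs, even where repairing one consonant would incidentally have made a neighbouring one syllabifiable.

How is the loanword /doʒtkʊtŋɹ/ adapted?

Syllabifying with onset maximization leaves /t/, /ŋ/, /ɹ/ stranded (at most one coda consonant is licensed; onsets are limited to one consonant).
Inserting the epenthetic vowel yields /t/ → /tʊ/, /ŋ/ → /ŋʊ/, /ɹ/ → /ɹʊ/.

doʒtʊkʊtŋʊɹʊ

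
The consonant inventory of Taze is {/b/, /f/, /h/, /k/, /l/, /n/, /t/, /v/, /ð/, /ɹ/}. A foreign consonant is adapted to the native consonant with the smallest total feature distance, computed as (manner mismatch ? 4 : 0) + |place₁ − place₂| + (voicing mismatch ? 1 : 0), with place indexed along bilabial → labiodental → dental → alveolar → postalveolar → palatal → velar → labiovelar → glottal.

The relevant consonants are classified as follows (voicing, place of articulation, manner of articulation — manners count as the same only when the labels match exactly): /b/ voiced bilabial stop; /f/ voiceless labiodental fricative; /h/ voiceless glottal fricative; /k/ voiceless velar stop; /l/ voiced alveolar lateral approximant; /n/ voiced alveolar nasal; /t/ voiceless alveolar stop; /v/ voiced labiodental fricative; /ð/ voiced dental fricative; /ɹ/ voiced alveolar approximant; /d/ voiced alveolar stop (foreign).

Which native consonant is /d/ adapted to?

t

/t/ is closest: same manner (stop), place distance 0 (alveolar→alveolar), voicing differs (+1); total 1. Next closest is /b/ at distance 3.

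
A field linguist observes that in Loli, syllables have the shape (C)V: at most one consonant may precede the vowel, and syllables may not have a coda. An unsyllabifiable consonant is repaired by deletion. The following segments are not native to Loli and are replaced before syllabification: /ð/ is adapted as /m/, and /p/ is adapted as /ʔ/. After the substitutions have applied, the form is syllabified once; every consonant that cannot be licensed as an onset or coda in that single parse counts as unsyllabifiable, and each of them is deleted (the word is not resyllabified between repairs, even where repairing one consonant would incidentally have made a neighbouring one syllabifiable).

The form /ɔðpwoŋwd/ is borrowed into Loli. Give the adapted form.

ɔwo

Substitution: /ð/ → /m/, /p/ → /ʔ/, giving /ɔmʔwoŋwd/.
The consonants /m/, /ʔ/, /ŋ/, /w/, /d/ cannot be parsed into a legal (C)V syllable (no codas are permitted; onsets are limited to one consonant).
Deletion applies to /m/, /ʔ/, /ŋ/, /w/, /d/.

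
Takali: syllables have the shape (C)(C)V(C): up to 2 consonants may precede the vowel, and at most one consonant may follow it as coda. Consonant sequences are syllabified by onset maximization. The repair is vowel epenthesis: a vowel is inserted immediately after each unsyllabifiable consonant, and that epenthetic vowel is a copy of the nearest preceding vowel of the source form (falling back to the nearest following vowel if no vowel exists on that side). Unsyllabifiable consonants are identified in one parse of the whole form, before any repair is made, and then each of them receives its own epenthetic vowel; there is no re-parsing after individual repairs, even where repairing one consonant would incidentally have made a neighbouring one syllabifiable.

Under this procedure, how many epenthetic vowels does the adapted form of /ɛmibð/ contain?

The unsyllabifiable consonants are /ð/; each receives one epenthetic vowel.

1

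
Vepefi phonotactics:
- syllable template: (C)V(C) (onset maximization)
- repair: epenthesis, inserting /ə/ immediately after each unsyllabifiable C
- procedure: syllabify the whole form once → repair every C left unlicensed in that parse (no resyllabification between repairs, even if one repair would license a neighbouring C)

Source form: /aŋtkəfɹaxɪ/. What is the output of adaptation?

aŋtəkəfɹaxɪ

Under (C)V(C), the unsyllabifiable consonants are /t/ (at most one coda consonant is licensed; onsets are limited to one consonant).
Each unlicensed consonant becomes the onset of a new syllable: /t/ → /tə/.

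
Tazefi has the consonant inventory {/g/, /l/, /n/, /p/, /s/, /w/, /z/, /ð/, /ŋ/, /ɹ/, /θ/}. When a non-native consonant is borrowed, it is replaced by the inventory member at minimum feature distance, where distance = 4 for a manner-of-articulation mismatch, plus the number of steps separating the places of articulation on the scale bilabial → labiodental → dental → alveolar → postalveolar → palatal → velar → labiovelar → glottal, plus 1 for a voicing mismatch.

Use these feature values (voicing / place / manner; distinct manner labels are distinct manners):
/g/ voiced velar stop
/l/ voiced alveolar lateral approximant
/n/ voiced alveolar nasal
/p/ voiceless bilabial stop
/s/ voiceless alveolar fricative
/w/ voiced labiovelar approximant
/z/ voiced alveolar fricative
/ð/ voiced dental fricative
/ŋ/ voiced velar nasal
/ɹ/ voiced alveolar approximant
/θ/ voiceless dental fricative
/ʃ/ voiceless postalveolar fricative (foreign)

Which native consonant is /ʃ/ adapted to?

/s/ is closest: same manner (fricative), place distance 1 (postalveolar→alveolar), same voicing; total 1. Next closest is /z/ at distance 2.

s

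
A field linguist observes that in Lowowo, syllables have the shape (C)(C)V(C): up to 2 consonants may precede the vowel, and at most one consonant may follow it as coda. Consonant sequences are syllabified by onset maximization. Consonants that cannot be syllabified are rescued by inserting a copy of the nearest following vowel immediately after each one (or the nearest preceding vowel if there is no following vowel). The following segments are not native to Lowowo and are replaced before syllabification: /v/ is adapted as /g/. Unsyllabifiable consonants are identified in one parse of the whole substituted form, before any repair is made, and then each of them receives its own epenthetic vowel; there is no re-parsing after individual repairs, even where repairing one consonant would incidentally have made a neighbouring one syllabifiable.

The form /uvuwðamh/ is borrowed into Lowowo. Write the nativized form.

Substitution: /v/ → /g/, giving /uguwðamh/.
Syllabifying with onset maximization leaves /h/ stranded (at most one coda consonant is licensed; onsets may contain at most 2 consonants).
Inserting the epenthetic vowel yields /h/ → /ha/.

uguwðamha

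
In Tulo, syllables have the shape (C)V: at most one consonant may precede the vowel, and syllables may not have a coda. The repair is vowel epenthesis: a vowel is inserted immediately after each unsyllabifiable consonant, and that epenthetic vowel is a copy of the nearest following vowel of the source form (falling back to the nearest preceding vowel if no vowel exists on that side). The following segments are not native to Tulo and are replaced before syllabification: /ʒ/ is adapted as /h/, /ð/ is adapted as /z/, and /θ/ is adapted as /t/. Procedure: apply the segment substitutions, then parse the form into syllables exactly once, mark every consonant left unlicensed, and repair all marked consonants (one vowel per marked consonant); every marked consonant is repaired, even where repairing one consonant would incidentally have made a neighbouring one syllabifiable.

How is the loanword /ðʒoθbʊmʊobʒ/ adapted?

zohotʊbʊmʊoboho

Substitution: /ð/ → /z/, /ʒ/ → /h/, /θ/ → /t/, giving /zhotbʊmʊobh/.
The consonants /z/, /t/, /b/, /h/ cannot be parsed into a legal (C)V syllable (no codas are permitted; onsets are limited to one consonant).
Each unlicensed consonant becomes the onset of a new syllable: /z/ → /zo/, /t/ → /tʊ/, /b/ → /bo/, /h/ → /ho/.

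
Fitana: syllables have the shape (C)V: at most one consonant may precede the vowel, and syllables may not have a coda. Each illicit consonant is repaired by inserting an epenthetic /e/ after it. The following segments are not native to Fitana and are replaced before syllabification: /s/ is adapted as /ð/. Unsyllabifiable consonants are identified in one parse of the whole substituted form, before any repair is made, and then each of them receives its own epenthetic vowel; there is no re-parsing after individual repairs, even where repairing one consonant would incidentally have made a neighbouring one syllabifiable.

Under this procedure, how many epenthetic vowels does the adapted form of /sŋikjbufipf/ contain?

After substitution the input is /ðŋikjbufipf/.
The unsyllabifiable consonants are /ð/, /k/, /j/, /p/, /f/; each receives one epenthetic vowel.

5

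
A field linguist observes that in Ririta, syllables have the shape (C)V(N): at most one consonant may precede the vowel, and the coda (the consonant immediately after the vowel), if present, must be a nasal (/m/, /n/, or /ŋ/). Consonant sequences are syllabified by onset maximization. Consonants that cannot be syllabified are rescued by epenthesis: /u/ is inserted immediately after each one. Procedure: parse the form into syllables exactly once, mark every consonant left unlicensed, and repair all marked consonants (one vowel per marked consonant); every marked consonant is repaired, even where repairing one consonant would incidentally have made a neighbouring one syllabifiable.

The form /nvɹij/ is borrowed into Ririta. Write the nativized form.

nuvuɹiju

Under (C)V(N), the unsyllabifiable consonants are /n/, /v/, /j/ (only a nasal (/m/, /n/, or /ŋ/) is licensed in coda position; onsets are limited to one consonant).
Each unlicensed consonant becomes the onset of a new syllable: /n/ → /nu/, /v/ → /vu/, /j/ → /ju/.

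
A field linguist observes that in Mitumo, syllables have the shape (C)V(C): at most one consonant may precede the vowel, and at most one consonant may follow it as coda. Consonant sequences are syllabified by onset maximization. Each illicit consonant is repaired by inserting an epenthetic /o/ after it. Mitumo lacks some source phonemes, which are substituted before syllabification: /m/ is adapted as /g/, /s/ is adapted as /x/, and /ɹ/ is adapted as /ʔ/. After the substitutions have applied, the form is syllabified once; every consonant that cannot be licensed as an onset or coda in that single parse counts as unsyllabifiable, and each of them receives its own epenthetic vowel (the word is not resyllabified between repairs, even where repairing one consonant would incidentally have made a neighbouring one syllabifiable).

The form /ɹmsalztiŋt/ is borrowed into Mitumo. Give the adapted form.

ʔogoxalzotiŋto

Substitution: /ɹ/ → /ʔ/, /m/ → /g/, /s/ → /x/, giving /ʔgxalztiŋt/.
Under (C)V(C), the unsyllabifiable consonants are /ʔ/, /g/, /z/, /t/ (at most one coda consonant is licensed; onsets are limited to one consonant).
Inserting the epenthetic vowel yields /ʔ/ → /ʔo/, /g/ → /go/, /z/ → /zo/, /t/ → /to/.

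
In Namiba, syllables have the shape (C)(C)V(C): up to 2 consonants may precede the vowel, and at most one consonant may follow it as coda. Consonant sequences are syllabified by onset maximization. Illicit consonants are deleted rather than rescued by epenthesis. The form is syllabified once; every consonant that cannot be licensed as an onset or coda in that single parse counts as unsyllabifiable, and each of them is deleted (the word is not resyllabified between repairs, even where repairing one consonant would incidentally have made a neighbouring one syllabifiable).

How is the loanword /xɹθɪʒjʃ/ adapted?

Syllabifying with onset maximization leaves /x/, /j/, /ʃ/ stranded (at most one coda consonant is licensed; onsets may contain at most 2 consonants).
Deleting the stranded consonants removes /x/, /j/, /ʃ/.

ɹθɪʒ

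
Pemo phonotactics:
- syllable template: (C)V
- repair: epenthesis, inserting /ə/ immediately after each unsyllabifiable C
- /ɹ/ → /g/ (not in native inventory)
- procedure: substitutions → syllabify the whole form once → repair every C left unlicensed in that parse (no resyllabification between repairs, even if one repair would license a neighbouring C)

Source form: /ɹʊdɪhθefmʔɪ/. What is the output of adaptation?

Substitution: /ɹ/ → /g/, giving /gʊdɪhθefmʔɪ/.
Under (C)V, the unsyllabifiable consonants are /h/, /f/, /m/ (no codas are permitted; onsets are limited to one consonant).
Inserting the epenthetic vowel yields /h/ → /hə/, /f/ → /fə/, /m/ → /mə/.

gʊdɪhəθefəməʔɪ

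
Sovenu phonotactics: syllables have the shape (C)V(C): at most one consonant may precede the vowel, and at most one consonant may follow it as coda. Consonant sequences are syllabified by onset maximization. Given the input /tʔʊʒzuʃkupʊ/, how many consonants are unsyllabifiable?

1

Under (C)V(C), the unsyllabifiable consonants are /t/ (at most one coda consonant is licensed; onsets are limited to one consonant).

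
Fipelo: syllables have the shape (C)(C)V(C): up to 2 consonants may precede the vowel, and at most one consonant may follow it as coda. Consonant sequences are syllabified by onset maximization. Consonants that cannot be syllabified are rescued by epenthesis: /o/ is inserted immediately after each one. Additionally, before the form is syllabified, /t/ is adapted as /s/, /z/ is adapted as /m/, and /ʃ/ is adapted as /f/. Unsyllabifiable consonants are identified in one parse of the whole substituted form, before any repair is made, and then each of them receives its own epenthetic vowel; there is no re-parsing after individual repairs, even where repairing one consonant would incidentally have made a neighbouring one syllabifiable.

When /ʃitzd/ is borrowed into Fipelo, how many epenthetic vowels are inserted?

2

After substitution the input is /fismd/.
The unsyllabifiable consonants are /m/, /d/; each receives one epenthetic vowel.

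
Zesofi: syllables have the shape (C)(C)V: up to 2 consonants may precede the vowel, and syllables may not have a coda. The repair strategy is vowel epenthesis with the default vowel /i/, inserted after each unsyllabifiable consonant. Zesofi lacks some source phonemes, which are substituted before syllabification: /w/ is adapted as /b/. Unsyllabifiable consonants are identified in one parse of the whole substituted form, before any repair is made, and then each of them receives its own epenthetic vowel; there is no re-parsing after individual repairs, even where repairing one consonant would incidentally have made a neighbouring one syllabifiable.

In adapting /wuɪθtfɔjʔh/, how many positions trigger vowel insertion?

4

After substitution the input is /buɪθtfɔjʔh/.
The unsyllabifiable consonants are /θ/, /j/, /ʔ/, /h/; each receives one epenthetic vowel.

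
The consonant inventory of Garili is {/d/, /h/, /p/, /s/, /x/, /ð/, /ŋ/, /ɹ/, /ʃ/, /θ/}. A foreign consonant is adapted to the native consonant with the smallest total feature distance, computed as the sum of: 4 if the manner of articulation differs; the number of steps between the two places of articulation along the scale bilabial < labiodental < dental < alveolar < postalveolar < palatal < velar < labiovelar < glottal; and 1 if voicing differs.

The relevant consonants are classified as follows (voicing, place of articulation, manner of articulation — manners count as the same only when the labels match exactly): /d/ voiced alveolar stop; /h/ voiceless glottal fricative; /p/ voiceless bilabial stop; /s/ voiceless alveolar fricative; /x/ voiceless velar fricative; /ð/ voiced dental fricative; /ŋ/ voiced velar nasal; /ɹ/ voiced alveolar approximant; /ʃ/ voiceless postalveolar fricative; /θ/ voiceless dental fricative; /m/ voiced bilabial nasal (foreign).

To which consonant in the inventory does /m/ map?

p

/p/ is closest: manner differs (nasal→stop, +4), place distance 0 (bilabial→bilabial), voicing differs (+1); total 5. Next closest is /ð/ at distance 6.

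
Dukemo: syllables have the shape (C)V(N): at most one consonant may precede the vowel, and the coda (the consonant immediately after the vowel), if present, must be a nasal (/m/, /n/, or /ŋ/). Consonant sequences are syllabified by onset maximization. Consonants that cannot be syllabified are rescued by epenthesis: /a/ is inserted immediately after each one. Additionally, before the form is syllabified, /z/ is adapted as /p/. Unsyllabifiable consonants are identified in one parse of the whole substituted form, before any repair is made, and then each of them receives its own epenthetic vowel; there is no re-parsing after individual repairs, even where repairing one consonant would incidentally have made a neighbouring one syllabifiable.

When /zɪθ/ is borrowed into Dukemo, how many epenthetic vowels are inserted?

After substitution the input is /pɪθ/.
The unsyllabifiable consonants are /θ/; each receives one epenthetic vowel.

1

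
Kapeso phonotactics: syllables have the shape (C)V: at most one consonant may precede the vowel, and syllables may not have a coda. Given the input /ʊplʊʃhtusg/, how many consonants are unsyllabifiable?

5

Under (C)V, the unsyllabifiable consonants are /p/, /ʃ/, /h/, /s/, /g/ (no codas are permitted; onsets are limited to one consonant).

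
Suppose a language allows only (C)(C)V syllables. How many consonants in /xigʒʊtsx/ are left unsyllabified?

3

Syllabifying with onset maximization leaves /t/, /s/, /x/ stranded (no codas are permitted; onsets may contain at most 2 consonants).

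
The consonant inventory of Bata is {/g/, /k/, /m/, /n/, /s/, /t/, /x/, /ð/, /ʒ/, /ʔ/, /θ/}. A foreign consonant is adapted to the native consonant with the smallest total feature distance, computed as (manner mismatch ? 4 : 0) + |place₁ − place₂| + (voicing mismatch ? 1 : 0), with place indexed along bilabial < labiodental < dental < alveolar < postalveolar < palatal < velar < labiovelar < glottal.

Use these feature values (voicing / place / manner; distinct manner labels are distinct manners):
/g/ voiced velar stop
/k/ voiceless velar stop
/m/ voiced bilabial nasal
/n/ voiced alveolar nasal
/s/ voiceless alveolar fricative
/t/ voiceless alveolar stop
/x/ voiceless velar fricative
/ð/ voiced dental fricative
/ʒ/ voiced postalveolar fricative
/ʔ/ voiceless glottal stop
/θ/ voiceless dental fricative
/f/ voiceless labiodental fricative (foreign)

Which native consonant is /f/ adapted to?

θ

/θ/ is closest: same manner (fricative), place distance 1 (labiodental→dental), same voicing; total 1. Next closest is /s/ at distance 2.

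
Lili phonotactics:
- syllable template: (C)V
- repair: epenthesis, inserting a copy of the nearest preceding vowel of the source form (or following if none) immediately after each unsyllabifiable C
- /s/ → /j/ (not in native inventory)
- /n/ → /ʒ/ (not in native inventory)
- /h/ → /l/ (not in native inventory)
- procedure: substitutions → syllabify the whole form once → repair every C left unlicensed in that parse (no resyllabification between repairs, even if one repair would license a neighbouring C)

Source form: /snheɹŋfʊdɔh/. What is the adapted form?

Substitution: /s/ → /j/, /n/ → /ʒ/, /h/ → /l/, giving /jʒleɹŋfʊdɔl/.
Under (C)V, the unsyllabifiable consonants are /j/, /ʒ/, /ɹ/, /ŋ/, /l/ (no codas are permitted; onsets are limited to one consonant).
Inserting the epenthetic vowel yields /j/ → /je/, /ʒ/ → /ʒe/, /ɹ/ → /ɹe/, /ŋ/ → /ŋe/, /l/ → /lɔ/.

jeʒeleɹeŋefʊdɔlɔ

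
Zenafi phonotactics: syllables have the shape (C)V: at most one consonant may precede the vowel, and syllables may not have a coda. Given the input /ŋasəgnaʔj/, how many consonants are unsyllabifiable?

3

Under (C)V, the unsyllabifiable consonants are /g/, /ʔ/, /j/ (no codas are permitted; onsets are limited to one consonant).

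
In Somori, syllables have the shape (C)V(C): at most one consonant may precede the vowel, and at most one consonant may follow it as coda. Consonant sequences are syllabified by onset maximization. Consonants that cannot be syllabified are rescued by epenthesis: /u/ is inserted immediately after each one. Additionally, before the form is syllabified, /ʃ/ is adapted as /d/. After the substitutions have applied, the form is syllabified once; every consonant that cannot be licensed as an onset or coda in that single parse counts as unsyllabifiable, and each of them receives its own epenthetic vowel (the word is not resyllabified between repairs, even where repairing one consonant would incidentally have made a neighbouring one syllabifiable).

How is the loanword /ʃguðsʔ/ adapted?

duguðsuʔu

Substitution: /ʃ/ → /d/, giving /dguðsʔ/.
The consonants /d/, /s/, /ʔ/ cannot be parsed into a legal (C)V(C) syllable (at most one coda consonant is licensed; onsets are limited to one consonant).
Each unlicensed consonant becomes the onset of a new syllable: /d/ → /du/, /s/ → /su/, /ʔ/ → /ʔu/.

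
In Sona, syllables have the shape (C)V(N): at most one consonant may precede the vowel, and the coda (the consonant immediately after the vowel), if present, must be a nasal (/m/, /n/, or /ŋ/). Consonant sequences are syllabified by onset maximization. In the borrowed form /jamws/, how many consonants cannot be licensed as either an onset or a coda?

Under (C)V(N), the unsyllabifiable consonants are /w/, /s/ (only a nasal (/m/, /n/, or /ŋ/) is licensed in coda position; onsets are limited to one consonant).

2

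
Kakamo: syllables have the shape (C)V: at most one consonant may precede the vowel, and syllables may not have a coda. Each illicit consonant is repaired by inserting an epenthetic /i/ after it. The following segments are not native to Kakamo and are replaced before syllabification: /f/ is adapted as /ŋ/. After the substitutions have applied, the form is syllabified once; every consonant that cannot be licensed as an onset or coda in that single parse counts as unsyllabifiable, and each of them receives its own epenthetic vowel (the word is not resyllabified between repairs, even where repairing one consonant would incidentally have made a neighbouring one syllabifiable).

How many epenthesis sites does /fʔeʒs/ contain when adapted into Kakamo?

After substitution the input is /ŋʔeʒs/.
The unsyllabifiable consonants are /ŋ/, /ʒ/, /s/; each receives one epenthetic vowel.

3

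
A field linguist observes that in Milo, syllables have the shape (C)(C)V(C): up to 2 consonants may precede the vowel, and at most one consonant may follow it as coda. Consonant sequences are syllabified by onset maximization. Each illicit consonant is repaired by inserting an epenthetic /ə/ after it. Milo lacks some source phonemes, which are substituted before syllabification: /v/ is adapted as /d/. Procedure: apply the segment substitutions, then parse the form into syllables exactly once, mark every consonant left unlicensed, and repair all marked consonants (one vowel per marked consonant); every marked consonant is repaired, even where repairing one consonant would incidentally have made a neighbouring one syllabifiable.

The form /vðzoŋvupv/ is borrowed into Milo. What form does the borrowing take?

Substitution: /v/ → /d/, giving /dðzoŋdupd/.
Syllabifying with onset maximization leaves /d/, /d/ stranded (at most one coda consonant is licensed; onsets may contain at most 2 consonants).
Epenthesis after each stranded consonant: /d/ → /də/, /d/ → /də/.

dəðzoŋdupdə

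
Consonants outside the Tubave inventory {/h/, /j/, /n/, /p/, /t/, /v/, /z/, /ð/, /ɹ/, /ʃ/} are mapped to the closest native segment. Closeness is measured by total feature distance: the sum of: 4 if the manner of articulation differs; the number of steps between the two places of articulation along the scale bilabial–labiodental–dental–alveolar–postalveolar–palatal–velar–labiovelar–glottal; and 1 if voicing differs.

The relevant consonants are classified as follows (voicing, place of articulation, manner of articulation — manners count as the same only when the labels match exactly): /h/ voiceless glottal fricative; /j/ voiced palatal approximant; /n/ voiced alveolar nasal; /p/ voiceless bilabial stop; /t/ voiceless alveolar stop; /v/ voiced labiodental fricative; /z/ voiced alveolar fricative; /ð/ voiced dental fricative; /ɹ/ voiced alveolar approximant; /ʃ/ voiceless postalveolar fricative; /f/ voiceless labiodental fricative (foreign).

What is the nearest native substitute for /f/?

v

/v/ is closest: same manner (fricative), place distance 0 (labiodental→labiodental), voicing differs (+1); total 1. Next closest is /ð/ at distance 2.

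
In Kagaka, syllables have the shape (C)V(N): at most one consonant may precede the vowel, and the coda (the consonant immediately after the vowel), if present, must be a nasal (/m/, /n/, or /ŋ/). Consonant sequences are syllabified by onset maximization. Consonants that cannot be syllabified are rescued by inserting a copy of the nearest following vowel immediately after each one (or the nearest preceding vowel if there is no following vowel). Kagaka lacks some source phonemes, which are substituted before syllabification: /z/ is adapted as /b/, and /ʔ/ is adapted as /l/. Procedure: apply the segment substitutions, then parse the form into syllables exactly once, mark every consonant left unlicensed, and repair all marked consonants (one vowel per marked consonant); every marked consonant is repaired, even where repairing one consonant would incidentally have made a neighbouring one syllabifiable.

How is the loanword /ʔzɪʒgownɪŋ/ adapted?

lɪbɪʒogowɪnɪŋ

Substitution: /ʔ/ → /l/, /z/ → /b/, giving /lbɪʒgownɪŋ/.
The consonants /l/, /ʒ/, /w/ cannot be parsed into a legal (C)V(N) syllable (only a nasal (/m/, /n/, or /ŋ/) is licensed in coda position; onsets are limited to one consonant).
Each unlicensed consonant becomes the onset of a new syllable: /l/ → /lɪ/, /ʒ/ → /ʒo/, /w/ → /wɪ/.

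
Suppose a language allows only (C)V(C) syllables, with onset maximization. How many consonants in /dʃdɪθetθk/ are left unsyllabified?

4

The consonants /d/, /ʃ/, /θ/, /k/ cannot be parsed into a legal (C)V(C) syllable (at most one coda consonant is licensed; onsets are limited to one consonant).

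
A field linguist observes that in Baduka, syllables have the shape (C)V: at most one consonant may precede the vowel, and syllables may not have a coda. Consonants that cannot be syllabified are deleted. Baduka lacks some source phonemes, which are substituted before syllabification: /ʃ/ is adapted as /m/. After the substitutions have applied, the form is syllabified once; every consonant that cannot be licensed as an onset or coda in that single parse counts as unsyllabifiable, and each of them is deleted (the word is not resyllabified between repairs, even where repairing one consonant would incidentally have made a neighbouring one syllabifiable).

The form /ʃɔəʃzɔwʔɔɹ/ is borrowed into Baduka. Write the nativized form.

mɔəzɔʔɔ

Substitution: /ʃ/ → /m/, giving /mɔəmzɔwʔɔɹ/.
Under (C)V, the unsyllabifiable consonants are /m/, /w/, /ɹ/ (no codas are permitted; onsets are limited to one consonant).
Deletion applies to /m/, /w/, /ɹ/.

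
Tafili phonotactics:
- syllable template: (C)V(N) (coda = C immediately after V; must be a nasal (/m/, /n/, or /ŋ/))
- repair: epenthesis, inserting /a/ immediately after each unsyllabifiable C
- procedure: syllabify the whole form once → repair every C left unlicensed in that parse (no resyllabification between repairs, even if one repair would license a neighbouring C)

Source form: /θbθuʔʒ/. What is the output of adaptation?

Under (C)V(N), the unsyllabifiable consonants are /θ/, /b/, /ʔ/, /ʒ/ (only a nasal (/m/, /n/, or /ŋ/) is licensed in coda position; onsets are limited to one consonant).
Each unlicensed consonant becomes the onset of a new syllable: /θ/ → /θa/, /b/ → /ba/, /ʔ/ → /ʔa/, /ʒ/ → /ʒa/.

θabaθuʔaʒa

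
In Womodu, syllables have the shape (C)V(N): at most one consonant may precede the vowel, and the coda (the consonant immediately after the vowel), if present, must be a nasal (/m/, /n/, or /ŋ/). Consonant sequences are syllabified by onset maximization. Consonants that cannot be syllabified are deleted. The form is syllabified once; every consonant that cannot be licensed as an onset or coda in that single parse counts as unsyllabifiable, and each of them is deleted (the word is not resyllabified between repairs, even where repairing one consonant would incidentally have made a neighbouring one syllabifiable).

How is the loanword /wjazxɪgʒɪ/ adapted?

jaxɪʒɪ

The consonants /w/, /z/, /g/ cannot be parsed into a legal (C)V(N) syllable (only a nasal (/m/, /n/, or /ŋ/) is licensed in coda position; onsets are limited to one consonant).
Deletion applies to /w/, /z/, /g/.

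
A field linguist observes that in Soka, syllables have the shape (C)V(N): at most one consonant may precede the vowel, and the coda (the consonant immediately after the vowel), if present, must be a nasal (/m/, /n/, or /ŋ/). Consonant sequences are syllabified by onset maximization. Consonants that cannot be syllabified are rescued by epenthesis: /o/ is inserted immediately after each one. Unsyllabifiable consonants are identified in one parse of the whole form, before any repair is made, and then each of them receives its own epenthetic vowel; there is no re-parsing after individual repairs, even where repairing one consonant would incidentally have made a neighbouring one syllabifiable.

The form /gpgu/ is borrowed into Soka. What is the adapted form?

The consonants /g/, /p/ cannot be parsed into a legal (C)V(N) syllable (only a nasal (/m/, /n/, or /ŋ/) is licensed in coda position; onsets are limited to one consonant).
Inserting the epenthetic vowel yields /g/ → /go/, /p/ → /po/.

gopogu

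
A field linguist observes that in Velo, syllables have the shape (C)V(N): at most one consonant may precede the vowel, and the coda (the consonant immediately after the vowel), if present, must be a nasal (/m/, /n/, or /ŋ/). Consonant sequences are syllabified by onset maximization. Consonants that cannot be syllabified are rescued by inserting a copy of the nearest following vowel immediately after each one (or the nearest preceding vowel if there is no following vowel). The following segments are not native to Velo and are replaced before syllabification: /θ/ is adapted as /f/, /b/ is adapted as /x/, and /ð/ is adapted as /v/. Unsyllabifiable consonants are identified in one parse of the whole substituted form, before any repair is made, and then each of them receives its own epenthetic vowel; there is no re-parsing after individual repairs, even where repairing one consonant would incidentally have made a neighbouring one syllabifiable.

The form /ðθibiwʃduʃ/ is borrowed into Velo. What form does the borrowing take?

vifixiwuʃuduʃu

Substitution: /ð/ → /v/, /θ/ → /f/, /b/ → /x/, giving /vfixiwʃduʃ/.
The consonants /v/, /w/, /ʃ/, /ʃ/ cannot be parsed into a legal (C)V(N) syllable (only a nasal (/m/, /n/, or /ŋ/) is licensed in coda position; onsets are limited to one consonant).
Each unlicensed consonant becomes the onset of a new syllable: /v/ → /vi/, /w/ → /wu/, /ʃ/ → /ʃu/, /ʃ/ → /ʃu/.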